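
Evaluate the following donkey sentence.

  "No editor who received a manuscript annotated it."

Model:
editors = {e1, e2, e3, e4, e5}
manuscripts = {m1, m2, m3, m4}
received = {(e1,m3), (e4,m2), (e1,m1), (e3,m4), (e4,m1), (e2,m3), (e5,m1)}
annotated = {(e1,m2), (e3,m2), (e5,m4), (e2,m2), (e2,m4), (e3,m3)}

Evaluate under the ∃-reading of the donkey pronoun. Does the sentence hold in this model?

"it" takes "a manuscript" as antecedent — a donkey pronoun bound across the clause boundary.
Truth condition: for no (e,m) with received(e,m) does annotated(e,m) hold.
Restrictor pairs — does the scope hold? (e1,m1):fails  (e1,m3):fails  (e2,m3):fails  (e3,m4):fails  (e4,m1):fails  (e4,m2):fails  (e5,m1):fails
Scope holds for no restrictor pair, so the sentence is true.

True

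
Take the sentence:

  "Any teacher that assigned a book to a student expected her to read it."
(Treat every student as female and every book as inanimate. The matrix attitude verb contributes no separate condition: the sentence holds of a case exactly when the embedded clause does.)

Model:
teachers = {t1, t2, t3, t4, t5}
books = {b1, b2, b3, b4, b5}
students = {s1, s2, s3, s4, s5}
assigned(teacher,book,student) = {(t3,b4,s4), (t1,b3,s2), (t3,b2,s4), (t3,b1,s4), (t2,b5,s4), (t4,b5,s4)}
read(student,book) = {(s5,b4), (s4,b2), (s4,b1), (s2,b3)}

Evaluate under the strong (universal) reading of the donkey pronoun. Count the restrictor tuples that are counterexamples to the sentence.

"her" takes "a student" as antecedent and "it" takes "a book"; both are donkey pronouns co-varying with the restrictor.
Strong reading: for every (t,b,s) with assigned(t,b,s), read(s,b).
Restrictor triples: (t1,b3,s2)→read(s2,b3) ✓  (t2,b5,s4)→read(s4,b5) ✗  (t3,b1,s4)→read(s4,b1) ✓  (t3,b2,s4)→read(s4,b2) ✓  (t3,b4,s4)→read(s4,b4) ✗  (t4,b5,s4)→read(s4,b5) ✗
Counterexamples (restrictor triples failing the scope): 3.

3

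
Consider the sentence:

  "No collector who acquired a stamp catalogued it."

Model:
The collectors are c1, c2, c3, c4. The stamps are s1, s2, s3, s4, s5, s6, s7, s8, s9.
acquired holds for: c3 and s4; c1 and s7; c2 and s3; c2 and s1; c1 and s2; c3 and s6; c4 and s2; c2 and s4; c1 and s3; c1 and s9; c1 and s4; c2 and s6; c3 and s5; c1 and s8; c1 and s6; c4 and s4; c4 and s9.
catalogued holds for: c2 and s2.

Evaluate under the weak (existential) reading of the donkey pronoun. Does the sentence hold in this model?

True

"it" takes "a stamp" as antecedent — a donkey pronoun bound across the clause boundary.
Truth condition: for no (c,s) with acquired(c,s) does catalogued(c,s) hold.
Restrictor pairs — does the scope hold? (c1,s2):fails  (c1,s3):fails  (c1,s4):fails  (c1,s6):fails  (c1,s7):fails  (c1,s8):fails  (c1,s9):fails  (c2,s1):fails  (c2,s3):fails  (c2,s4):fails  (c2,s6):fails  (c3,s4):fails  (c3,s5):fails  (c3,s6):fails  (c4,s2):fails  (c4,s4):fails  (c4,s9):fails
Scope holds for no restrictor pair, so the sentence is true.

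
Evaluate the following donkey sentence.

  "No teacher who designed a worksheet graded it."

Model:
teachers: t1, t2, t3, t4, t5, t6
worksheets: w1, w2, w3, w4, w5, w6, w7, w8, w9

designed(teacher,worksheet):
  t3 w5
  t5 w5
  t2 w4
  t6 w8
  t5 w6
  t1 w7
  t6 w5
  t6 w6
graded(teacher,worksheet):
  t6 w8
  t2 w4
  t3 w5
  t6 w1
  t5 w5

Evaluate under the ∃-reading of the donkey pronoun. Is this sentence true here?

False

"it" takes "a worksheet" as antecedent — a donkey pronoun bound across the clause boundary.
Truth condition: for no (t,w) with designed(t,w) does graded(t,w) hold.
Restrictor pairs — does the scope hold? (t1,w7):fails  (t2,w4):holds  (t3,w5):holds  (t5,w5):holds  (t5,w6):fails  (t6,w5):fails  (t6,w6):fails  (t6,w8):holds
Scope holds for 4 pair(s), so the sentence is false.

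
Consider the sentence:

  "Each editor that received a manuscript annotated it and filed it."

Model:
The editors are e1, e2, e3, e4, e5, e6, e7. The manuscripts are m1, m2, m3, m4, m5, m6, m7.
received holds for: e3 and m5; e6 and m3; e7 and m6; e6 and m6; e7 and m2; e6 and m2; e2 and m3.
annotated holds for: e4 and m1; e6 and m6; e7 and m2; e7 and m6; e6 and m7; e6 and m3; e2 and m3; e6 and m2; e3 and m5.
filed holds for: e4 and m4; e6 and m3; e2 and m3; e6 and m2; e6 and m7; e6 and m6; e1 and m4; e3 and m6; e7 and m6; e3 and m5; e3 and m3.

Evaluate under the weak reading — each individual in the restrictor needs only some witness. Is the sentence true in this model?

"it" takes "a manuscript" as antecedent — a donkey pronoun bound across the clause boundary.
Weak reading: every editor e with some received-manuscript has at least one received-manuscript m such that annotated(e,m) ∧ filed(e,m).
Per editor: e2:✓  e3:✓  e6:✓  e7:✓
Every editor in the restrictor has a witness.

True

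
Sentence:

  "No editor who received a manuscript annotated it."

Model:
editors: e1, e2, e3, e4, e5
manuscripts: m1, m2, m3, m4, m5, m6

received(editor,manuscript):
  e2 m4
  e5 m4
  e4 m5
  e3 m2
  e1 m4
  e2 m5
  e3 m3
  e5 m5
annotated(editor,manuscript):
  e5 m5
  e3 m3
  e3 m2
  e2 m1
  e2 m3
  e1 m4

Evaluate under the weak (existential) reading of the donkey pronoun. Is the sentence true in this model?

"it" takes "a manuscript" as antecedent — a donkey pronoun bound across the clause boundary.
Truth condition: for no (e,m) with received(e,m) does annotated(e,m) hold.
Restrictor pairs — does the scope hold? (e1,m4):holds  (e2,m4):fails  (e2,m5):fails  (e3,m2):holds  (e3,m3):holds  (e4,m5):fails  (e5,m4):fails  (e5,m5):holds
Scope holds for 4 pair(s), so the sentence is false.

False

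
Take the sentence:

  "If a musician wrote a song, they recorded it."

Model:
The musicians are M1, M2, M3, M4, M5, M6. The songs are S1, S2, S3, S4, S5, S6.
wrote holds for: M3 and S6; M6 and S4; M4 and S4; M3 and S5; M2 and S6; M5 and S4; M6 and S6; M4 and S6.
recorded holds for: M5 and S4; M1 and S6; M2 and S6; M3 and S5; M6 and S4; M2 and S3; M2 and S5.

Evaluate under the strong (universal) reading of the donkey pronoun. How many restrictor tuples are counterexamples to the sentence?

4

"it" takes "a song" as antecedent — a donkey pronoun bound across the clause boundary.
Strong reading: for every (m,s) with wrote(m,s), recorded(m,s).
Restrictor pairs: (M2,S6) ✓  (M3,S5) ✓  (M3,S6) ✗  (M4,S4) ✗  (M4,S6) ✗  (M5,S4) ✓  (M6,S4) ✓  (M6,S6) ✗
Counterexamples (restrictor pairs failing the scope): 4.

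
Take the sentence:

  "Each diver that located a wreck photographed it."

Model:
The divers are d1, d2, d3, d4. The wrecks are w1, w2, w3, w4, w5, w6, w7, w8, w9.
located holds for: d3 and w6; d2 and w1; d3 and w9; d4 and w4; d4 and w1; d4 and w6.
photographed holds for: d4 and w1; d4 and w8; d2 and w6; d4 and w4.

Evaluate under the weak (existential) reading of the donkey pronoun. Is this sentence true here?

False

"it" takes "a wreck" as antecedent — a donkey pronoun bound across the clause boundary.
Weak reading: every diver d with some located-wreck has at least one located-wreck w such that photographed(d,w).
Per diver: d2:✗  d3:✗  d4:✓
d2 has no witness among its located-wrecks.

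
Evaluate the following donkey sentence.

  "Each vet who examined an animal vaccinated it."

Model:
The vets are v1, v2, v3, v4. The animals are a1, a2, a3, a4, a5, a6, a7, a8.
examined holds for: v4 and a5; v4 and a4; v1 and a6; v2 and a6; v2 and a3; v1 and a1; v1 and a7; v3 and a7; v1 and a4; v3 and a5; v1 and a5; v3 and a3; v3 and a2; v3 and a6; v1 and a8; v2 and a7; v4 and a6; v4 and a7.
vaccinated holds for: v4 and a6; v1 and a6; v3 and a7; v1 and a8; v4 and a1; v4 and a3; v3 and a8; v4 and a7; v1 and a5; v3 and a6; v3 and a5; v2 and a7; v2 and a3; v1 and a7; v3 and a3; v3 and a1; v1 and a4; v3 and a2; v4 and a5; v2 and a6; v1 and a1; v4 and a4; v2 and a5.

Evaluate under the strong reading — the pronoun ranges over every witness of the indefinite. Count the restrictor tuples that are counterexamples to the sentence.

"it" takes "an animal" as antecedent — a donkey pronoun bound across the clause boundary.
Strong reading: for every (v,a) with examined(v,a), vaccinated(v,a).
Restrictor pairs: (v1,a1) ✓  (v1,a4) ✓  (v1,a5) ✓  (v1,a6) ✓  (v1,a7) ✓  (v1,a8) ✓  (v2,a3) ✓  (v2,a6) ✓  (v2,a7) ✓  (v3,a2) ✓  (v3,a3) ✓  (v3,a5) ✓  (v3,a6) ✓  (v3,a7) ✓  (v4,a4) ✓  (v4,a5) ✓  (v4,a6) ✓  (v4,a7) ✓
Counterexamples (restrictor pairs failing the scope): 0.

0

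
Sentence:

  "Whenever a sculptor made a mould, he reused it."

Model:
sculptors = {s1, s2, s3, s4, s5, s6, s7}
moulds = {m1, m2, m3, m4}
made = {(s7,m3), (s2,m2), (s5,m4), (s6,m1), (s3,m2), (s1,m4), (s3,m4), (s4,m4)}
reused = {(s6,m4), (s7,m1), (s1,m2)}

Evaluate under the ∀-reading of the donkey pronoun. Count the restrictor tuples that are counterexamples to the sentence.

"it" takes "a mould" as antecedent — a donkey pronoun bound across the clause boundary.
Strong reading: for every (s,m) with made(s,m), reused(s,m).
Restrictor pairs: (s1,m4) ✗  (s2,m2) ✗  (s3,m2) ✗  (s3,m4) ✗  (s4,m4) ✗  (s5,m4) ✗  (s6,m1) ✗  (s7,m3) ✗
Counterexamples (restrictor pairs failing the scope): 8.

8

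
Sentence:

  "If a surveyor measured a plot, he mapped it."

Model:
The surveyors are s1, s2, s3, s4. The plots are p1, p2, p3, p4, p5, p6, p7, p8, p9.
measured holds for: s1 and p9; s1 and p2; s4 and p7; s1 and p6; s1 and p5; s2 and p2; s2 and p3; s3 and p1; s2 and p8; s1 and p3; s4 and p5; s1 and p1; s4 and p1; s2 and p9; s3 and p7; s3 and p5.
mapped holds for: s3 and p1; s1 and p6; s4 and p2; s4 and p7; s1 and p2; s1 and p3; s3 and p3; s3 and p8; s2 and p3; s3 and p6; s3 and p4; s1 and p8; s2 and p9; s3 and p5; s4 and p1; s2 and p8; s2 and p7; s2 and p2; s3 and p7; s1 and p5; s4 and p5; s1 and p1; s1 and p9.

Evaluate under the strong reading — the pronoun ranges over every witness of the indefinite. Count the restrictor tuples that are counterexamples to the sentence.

0

"it" takes "a plot" as antecedent — a donkey pronoun bound across the clause boundary.
Strong reading: for every (s,p) with measured(s,p), mapped(s,p).
Restrictor pairs: (s1,p1) ✓  (s1,p2) ✓  (s1,p3) ✓  (s1,p5) ✓  (s1,p6) ✓  (s1,p9) ✓  (s2,p2) ✓  (s2,p3) ✓  (s2,p8) ✓  (s2,p9) ✓  (s3,p1) ✓  (s3,p5) ✓  (s3,p7) ✓  (s4,p1) ✓  (s4,p5) ✓  (s4,p7) ✓
Counterexamples (restrictor pairs failing the scope): 0.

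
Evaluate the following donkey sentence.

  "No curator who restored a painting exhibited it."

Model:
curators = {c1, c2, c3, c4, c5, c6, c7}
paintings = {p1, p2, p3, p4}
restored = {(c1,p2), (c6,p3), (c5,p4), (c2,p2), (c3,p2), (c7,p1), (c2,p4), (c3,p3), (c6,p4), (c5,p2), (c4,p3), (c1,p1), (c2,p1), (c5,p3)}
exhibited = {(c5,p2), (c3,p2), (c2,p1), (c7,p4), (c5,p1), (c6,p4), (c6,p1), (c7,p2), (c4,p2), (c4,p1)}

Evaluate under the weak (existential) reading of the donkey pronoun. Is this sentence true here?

False

"it" takes "a painting" as antecedent — a donkey pronoun bound across the clause boundary.
Truth condition: for no (c,p) with restored(c,p) does exhibited(c,p) hold.
Restrictor pairs — does the scope hold? (c1,p1):fails  (c1,p2):fails  (c2,p1):holds  (c2,p2):fails  (c2,p4):fails  (c3,p2):holds  (c3,p3):fails  (c4,p3):fails  (c5,p2):holds  (c5,p3):fails  (c5,p4):fails  (c6,p3):fails  (c6,p4):holds  (c7,p1):fails
Scope holds for 4 pair(s), so the sentence is false.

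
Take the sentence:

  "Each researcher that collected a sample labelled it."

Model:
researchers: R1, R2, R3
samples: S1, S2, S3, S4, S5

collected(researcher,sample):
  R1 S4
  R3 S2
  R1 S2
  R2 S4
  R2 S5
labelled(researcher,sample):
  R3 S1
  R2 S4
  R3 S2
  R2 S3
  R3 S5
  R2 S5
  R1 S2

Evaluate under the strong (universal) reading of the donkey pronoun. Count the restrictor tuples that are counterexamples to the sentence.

"it" takes "a sample" as antecedent — a donkey pronoun bound across the clause boundary.
Strong reading: for every (r,s) with collected(r,s), labelled(r,s).
Restrictor pairs: (R1,S2) ✓  (R1,S4) ✗  (R2,S4) ✓  (R2,S5) ✓  (R3,S2) ✓
Counterexamples (restrictor pairs failing the scope): 1.

1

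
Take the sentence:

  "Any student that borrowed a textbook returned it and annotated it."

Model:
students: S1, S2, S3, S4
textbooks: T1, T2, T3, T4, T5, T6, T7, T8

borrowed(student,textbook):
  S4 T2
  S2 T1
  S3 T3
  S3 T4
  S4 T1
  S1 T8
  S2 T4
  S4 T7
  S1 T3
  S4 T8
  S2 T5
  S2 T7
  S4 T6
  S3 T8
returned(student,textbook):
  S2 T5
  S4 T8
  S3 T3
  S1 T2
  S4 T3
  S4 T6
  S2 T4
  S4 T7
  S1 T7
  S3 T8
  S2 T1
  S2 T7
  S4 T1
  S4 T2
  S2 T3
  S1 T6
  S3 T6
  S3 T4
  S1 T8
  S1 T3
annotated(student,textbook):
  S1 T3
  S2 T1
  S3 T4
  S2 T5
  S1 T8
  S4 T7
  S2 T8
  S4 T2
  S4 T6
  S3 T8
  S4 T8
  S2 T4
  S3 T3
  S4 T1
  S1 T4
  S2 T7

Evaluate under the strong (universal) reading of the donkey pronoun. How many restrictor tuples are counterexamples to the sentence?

0

"it" takes "a textbook" as antecedent — a donkey pronoun bound across the clause boundary.
Strong reading: for every (s,t) with borrowed(s,t), returned(s,t) ∧ annotated(s,t).
Restrictor pairs: (S1,T3) ✓  (S1,T8) ✓  (S2,T1) ✓  (S2,T4) ✓  (S2,T5) ✓  (S2,T7) ✓  (S3,T3) ✓  (S3,T4) ✓  (S3,T8) ✓  (S4,T1) ✓  (S4,T2) ✓  (S4,T6) ✓  (S4,T7) ✓  (S4,T8) ✓
Counterexamples (restrictor pairs failing the scope): 0.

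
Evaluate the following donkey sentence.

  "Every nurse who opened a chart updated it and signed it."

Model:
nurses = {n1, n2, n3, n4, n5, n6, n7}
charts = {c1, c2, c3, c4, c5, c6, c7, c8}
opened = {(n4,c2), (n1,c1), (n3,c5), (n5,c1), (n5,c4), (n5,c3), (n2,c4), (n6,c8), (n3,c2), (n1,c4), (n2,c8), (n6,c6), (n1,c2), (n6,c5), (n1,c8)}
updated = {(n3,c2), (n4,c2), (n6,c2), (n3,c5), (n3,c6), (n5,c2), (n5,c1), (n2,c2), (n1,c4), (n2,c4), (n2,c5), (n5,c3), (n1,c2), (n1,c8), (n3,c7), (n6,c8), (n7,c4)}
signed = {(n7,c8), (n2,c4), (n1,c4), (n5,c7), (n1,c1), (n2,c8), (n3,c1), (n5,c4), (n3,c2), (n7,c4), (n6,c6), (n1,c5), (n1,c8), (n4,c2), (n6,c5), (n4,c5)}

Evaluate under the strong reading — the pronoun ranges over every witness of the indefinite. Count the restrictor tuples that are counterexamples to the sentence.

10

"it" takes "a chart" as antecedent — a donkey pronoun bound across the clause boundary.
Strong reading: for every (n,c) with opened(n,c), updated(n,c) ∧ signed(n,c).
Restrictor pairs: (n1,c1) ✗  (n1,c2) ✗  (n1,c4) ✓  (n1,c8) ✓  (n2,c4) ✓  (n2,c8) ✗  (n3,c2) ✓  (n3,c5) ✗  (n4,c2) ✓  (n5,c1) ✗  (n5,c3) ✗  (n5,c4) ✗  (n6,c5) ✗  (n6,c6) ✗  (n6,c8) ✗
Counterexamples (restrictor pairs failing the scope): 10.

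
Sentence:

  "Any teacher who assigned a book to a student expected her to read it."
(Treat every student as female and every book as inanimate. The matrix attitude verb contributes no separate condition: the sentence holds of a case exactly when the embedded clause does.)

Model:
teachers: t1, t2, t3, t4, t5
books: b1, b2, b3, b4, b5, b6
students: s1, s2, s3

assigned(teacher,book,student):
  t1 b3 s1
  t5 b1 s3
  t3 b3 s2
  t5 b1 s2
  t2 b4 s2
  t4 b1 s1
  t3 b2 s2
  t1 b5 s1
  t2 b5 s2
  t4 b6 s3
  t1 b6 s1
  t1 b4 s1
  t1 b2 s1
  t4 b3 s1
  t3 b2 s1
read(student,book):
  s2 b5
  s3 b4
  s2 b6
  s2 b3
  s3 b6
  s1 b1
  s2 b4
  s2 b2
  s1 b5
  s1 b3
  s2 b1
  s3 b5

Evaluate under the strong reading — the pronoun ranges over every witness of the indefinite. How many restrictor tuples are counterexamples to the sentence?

5

"her" takes "a student" as antecedent and "it" takes "a book"; both are donkey pronouns co-varying with the restrictor.
Strong reading: for every (t,b,s) with assigned(t,b,s), read(s,b).
Restrictor triples: (t1,b2,s1)→read(s1,b2) ✗  (t1,b3,s1)→read(s1,b3) ✓  (t1,b4,s1)→read(s1,b4) ✗  (t1,b5,s1)→read(s1,b5) ✓  (t1,b6,s1)→read(s1,b6) ✗  (t2,b4,s2)→read(s2,b4) ✓  (t2,b5,s2)→read(s2,b5) ✓  (t3,b2,s1)→read(s1,b2) ✗  (t3,b2,s2)→read(s2,b2) ✓  (t3,b3,s2)→read(s2,b3) ✓  (t4,b1,s1)→read(s1,b1) ✓  (t4,b3,s1)→read(s1,b3) ✓  (t4,b6,s3)→read(s3,b6) ✓  (t5,b1,s2)→read(s2,b1) ✓  (t5,b1,s3)→read(s3,b1) ✗
Counterexamples (restrictor triples failing the scope): 5.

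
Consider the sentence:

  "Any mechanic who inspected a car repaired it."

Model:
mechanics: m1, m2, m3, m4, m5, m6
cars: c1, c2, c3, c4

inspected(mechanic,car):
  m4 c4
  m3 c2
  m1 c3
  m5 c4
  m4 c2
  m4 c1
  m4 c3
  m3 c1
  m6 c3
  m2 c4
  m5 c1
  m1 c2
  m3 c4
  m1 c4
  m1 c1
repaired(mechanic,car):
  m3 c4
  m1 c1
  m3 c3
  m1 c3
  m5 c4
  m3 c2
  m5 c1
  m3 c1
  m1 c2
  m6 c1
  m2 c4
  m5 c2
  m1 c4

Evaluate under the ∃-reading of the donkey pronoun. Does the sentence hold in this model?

"it" takes "a car" as antecedent — a donkey pronoun bound across the clause boundary.
Weak reading: every mechanic m with some inspected-car has at least one inspected-car c such that repaired(m,c).
Per mechanic: m1:✓  m2:✓  m3:✓  m4:✗  m5:✓  m6:✗
m4 has no witness among its inspected-cars.

False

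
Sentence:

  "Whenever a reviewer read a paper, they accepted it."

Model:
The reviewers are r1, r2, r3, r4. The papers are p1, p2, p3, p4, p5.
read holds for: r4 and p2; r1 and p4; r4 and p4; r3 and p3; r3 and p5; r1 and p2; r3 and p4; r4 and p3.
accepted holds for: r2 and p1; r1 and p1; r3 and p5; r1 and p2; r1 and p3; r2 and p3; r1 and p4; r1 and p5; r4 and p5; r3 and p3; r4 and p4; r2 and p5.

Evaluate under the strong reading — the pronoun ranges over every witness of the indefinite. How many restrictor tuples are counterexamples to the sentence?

3

"it" takes "a paper" as antecedent — a donkey pronoun bound across the clause boundary.
Strong reading: for every (r,p) with read(r,p), accepted(r,p).
Restrictor pairs: (r1,p2) ✓  (r1,p4) ✓  (r3,p3) ✓  (r3,p4) ✗  (r3,p5) ✓  (r4,p2) ✗  (r4,p3) ✗  (r4,p4) ✓
Counterexamples (restrictor pairs failing the scope): 3.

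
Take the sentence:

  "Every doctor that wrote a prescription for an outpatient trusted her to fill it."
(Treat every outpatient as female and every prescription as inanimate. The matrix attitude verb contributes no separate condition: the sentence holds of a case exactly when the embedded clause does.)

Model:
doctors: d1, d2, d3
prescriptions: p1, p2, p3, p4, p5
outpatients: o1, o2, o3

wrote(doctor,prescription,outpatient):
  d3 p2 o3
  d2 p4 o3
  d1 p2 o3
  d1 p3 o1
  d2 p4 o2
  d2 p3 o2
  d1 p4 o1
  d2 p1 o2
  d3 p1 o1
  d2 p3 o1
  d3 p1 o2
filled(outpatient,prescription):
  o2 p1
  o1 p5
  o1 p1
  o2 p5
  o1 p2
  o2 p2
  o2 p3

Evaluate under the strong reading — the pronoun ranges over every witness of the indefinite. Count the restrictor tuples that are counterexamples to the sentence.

7

"her" takes "an outpatient" as antecedent and "it" takes "a prescription"; both are donkey pronouns co-varying with the restrictor.
Strong reading: for every (d,p,o) with wrote(d,p,o), filled(o,p).
Restrictor triples: (d1,p2,o3)→filled(o3,p2) ✗  (d1,p3,o1)→filled(o1,p3) ✗  (d1,p4,o1)→filled(o1,p4) ✗  (d2,p1,o2)→filled(o2,p1) ✓  (d2,p3,o1)→filled(o1,p3) ✗  (d2,p3,o2)→filled(o2,p3) ✓  (d2,p4,o2)→filled(o2,p4) ✗  (d2,p4,o3)→filled(o3,p4) ✗  (d3,p1,o1)→filled(o1,p1) ✓  (d3,p1,o2)→filled(o2,p1) ✓  (d3,p2,o3)→filled(o3,p2) ✗
Counterexamples (restrictor triples failing the scope): 7.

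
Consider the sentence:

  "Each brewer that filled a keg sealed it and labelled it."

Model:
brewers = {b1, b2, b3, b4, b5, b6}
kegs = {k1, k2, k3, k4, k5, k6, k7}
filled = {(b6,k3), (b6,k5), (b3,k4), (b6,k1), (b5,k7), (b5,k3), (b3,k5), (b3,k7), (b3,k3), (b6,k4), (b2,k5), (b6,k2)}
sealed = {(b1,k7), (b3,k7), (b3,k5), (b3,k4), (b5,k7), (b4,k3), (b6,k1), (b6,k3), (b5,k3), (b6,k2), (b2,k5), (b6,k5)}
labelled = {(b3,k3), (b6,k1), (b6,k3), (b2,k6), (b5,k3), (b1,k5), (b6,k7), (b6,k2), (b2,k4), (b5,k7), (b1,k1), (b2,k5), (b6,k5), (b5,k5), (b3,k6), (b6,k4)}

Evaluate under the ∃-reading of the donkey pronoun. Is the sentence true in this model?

False

"it" takes "a keg" as antecedent — a donkey pronoun bound across the clause boundary.
Weak reading: every brewer b with some filled-keg has at least one filled-keg k such that sealed(b,k) ∧ labelled(b,k).
Per brewer: b2:✓  b3:✗  b5:✓  b6:✓
b3 has no witness among its filled-kegs.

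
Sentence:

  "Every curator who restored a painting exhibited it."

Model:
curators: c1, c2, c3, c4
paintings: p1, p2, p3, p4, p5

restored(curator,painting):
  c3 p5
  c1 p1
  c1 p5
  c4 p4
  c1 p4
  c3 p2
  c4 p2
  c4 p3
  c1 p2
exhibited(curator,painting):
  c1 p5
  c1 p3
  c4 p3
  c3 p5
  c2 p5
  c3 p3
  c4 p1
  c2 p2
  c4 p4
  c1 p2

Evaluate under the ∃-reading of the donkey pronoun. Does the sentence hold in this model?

"it" takes "a painting" as antecedent — a donkey pronoun bound across the clause boundary.
Weak reading: every curator c with some restored-painting has at least one restored-painting p such that exhibited(c,p).
Per curator: c1:✓  c3:✓  c4:✓
Every curator in the restrictor has a witness.

True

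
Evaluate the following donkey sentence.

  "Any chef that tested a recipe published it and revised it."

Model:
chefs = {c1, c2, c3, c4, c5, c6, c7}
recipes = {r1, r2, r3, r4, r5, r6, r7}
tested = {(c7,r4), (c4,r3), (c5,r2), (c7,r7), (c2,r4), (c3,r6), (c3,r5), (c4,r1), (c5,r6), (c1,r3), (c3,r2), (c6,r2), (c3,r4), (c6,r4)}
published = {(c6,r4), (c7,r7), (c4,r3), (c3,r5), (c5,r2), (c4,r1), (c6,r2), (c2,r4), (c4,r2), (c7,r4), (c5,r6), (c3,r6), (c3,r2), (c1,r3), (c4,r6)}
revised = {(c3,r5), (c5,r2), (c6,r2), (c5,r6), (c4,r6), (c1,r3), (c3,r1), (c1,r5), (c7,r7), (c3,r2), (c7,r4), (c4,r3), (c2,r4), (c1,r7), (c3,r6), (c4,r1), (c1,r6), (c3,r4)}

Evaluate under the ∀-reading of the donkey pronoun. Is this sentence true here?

"it" takes "a recipe" as antecedent — a donkey pronoun bound across the clause boundary.
Strong reading: for every (c,r) with tested(c,r), published(c,r) ∧ revised(c,r).
Restrictor pairs: (c1,r3) ✓  (c2,r4) ✓  (c3,r2) ✓  (c3,r4) ✗  (c3,r5) ✓  (c3,r6) ✓  (c4,r1) ✓  (c4,r3) ✓  (c5,r2) ✓  (c5,r6) ✓  (c6,r2) ✓  (c6,r4) ✗  (c7,r4) ✓  (c7,r7) ✓
Counterexample: (c3,r4) is in tested but fails the scope.

False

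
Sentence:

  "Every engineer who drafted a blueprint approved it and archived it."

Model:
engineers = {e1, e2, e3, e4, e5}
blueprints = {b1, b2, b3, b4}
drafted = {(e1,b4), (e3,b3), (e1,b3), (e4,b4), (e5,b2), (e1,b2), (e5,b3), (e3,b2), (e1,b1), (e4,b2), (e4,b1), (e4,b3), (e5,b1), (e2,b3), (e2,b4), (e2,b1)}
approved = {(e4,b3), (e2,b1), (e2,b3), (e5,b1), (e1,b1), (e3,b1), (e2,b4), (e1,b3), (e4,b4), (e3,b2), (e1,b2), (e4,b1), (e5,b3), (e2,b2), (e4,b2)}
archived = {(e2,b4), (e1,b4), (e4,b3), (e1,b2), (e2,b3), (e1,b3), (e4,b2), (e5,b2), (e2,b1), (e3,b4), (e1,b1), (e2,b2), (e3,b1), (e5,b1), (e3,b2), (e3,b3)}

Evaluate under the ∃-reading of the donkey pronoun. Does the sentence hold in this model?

"it" takes "a blueprint" as antecedent — a donkey pronoun bound across the clause boundary.
Weak reading: every engineer e with some drafted-blueprint has at least one drafted-blueprint b such that approved(e,b) ∧ archived(e,b).
Per engineer: e1:✓  e2:✓  e3:✓  e4:✓  e5:✓
Every engineer in the restrictor has a witness.

True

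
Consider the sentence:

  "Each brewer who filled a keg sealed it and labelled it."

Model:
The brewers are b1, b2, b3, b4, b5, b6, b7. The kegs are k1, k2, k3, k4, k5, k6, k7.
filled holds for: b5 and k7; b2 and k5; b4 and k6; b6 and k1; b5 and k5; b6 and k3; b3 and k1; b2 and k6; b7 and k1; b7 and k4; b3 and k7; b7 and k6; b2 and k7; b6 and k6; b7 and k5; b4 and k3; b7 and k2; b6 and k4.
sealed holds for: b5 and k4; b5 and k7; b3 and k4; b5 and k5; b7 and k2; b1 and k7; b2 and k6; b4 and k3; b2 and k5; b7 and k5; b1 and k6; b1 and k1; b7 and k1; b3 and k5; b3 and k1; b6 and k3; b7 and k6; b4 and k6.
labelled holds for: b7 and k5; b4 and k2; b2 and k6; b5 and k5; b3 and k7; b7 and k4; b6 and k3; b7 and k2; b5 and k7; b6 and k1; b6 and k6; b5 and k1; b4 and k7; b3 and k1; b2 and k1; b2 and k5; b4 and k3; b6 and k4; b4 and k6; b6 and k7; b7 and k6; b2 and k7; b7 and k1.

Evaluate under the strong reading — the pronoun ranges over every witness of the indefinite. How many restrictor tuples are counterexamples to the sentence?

6

"it" takes "a keg" as antecedent — a donkey pronoun bound across the clause boundary.
Strong reading: for every (b,k) with filled(b,k), sealed(b,k) ∧ labelled(b,k).
Restrictor pairs: (b2,k5) ✓  (b2,k6) ✓  (b2,k7) ✗  (b3,k1) ✓  (b3,k7) ✗  (b4,k3) ✓  (b4,k6) ✓  (b5,k5) ✓  (b5,k7) ✓  (b6,k1) ✗  (b6,k3) ✓  (b6,k4) ✗  (b6,k6) ✗  (b7,k1) ✓  (b7,k2) ✓  (b7,k4) ✗  (b7,k5) ✓  (b7,k6) ✓
Counterexamples (restrictor pairs failing the scope): 6.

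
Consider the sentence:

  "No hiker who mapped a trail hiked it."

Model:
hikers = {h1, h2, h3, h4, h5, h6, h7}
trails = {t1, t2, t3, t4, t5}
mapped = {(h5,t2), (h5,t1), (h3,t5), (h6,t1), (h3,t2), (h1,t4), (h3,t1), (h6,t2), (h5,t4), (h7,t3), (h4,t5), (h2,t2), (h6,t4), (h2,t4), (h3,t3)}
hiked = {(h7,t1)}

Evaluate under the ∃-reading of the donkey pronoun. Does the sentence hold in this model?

"it" takes "a trail" as antecedent — a donkey pronoun bound across the clause boundary.
Truth condition: for no (h,t) with mapped(h,t) does hiked(h,t) hold.
Restrictor pairs — does the scope hold? (h1,t4):fails  (h2,t2):fails  (h2,t4):fails  (h3,t1):fails  (h3,t2):fails  (h3,t3):fails  (h3,t5):fails  (h4,t5):fails  (h5,t1):fails  (h5,t2):fails  (h5,t4):fails  (h6,t1):fails  (h6,t2):fails  (h6,t4):fails  (h7,t3):fails
Scope holds for no restrictor pair, so the sentence is true.

True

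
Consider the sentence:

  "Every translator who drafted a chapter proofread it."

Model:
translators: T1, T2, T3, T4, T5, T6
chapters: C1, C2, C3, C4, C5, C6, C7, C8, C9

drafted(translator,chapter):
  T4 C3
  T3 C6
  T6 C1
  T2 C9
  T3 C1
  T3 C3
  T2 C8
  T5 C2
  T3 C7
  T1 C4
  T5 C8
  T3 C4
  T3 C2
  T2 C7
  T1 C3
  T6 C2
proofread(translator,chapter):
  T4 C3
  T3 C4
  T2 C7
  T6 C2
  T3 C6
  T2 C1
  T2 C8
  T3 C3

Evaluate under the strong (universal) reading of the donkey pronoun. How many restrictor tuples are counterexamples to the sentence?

"it" takes "a chapter" as antecedent — a donkey pronoun bound across the clause boundary.
Strong reading: for every (t,c) with drafted(t,c), proofread(t,c).
Restrictor pairs: (T1,C3) ✗  (T1,C4) ✗  (T2,C7) ✓  (T2,C8) ✓  (T2,C9) ✗  (T3,C1) ✗  (T3,C2) ✗  (T3,C3) ✓  (T3,C4) ✓  (T3,C6) ✓  (T3,C7) ✗  (T4,C3) ✓  (T5,C2) ✗  (T5,C8) ✗  (T6,C1) ✗  (T6,C2) ✓
Counterexamples (restrictor pairs failing the scope): 9.

9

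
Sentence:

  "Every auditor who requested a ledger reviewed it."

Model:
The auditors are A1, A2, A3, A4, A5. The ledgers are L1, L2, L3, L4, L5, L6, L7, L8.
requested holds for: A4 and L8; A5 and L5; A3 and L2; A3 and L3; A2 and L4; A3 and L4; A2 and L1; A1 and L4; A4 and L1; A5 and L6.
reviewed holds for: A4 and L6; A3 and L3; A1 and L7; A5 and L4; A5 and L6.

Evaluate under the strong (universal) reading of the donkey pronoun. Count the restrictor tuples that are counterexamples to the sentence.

"it" takes "a ledger" as antecedent — a donkey pronoun bound across the clause boundary.
Strong reading: for every (a,l) with requested(a,l), reviewed(a,l).
Restrictor pairs: (A1,L4) ✗  (A2,L1) ✗  (A2,L4) ✗  (A3,L2) ✗  (A3,L3) ✓  (A3,L4) ✗  (A4,L1) ✗  (A4,L8) ✗  (A5,L5) ✗  (A5,L6) ✓
Counterexamples (restrictor pairs failing the scope): 8.

8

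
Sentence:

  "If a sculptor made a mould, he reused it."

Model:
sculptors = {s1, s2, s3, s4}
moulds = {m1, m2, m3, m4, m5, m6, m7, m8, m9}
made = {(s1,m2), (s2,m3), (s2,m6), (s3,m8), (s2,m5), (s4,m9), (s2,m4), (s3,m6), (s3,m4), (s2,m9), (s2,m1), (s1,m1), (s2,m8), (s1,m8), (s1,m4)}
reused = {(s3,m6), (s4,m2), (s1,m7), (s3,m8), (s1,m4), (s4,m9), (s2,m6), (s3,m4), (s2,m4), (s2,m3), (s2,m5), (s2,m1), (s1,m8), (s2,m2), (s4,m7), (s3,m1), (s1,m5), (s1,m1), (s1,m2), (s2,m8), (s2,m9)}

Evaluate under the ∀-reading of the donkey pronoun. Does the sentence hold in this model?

"it" takes "a mould" as antecedent — a donkey pronoun bound across the clause boundary.
Strong reading: for every (s,m) with made(s,m), reused(s,m).
Restrictor pairs: (s1,m1) ✓  (s1,m2) ✓  (s1,m4) ✓  (s1,m8) ✓  (s2,m1) ✓  (s2,m3) ✓  (s2,m4) ✓  (s2,m5) ✓  (s2,m6) ✓  (s2,m8) ✓  (s2,m9) ✓  (s3,m4) ✓  (s3,m6) ✓  (s3,m8) ✓  (s4,m9) ✓
Every restrictor pair satisfies the scope.

True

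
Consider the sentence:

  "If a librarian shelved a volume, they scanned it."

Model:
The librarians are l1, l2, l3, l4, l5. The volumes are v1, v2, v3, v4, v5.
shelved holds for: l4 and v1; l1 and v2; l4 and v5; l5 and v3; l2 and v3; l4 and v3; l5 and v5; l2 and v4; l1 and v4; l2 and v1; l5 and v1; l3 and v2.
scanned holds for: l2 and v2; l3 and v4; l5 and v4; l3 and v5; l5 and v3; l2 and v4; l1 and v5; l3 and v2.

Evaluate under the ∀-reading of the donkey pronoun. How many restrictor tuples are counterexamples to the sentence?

"it" takes "a volume" as antecedent — a donkey pronoun bound across the clause boundary.
Strong reading: for every (l,v) with shelved(l,v), scanned(l,v).
Restrictor pairs: (l1,v2) ✗  (l1,v4) ✗  (l2,v1) ✗  (l2,v3) ✗  (l2,v4) ✓  (l3,v2) ✓  (l4,v1) ✗  (l4,v3) ✗  (l4,v5) ✗  (l5,v1) ✗  (l5,v3) ✓  (l5,v5) ✗
Counterexamples (restrictor pairs failing the scope): 9.

9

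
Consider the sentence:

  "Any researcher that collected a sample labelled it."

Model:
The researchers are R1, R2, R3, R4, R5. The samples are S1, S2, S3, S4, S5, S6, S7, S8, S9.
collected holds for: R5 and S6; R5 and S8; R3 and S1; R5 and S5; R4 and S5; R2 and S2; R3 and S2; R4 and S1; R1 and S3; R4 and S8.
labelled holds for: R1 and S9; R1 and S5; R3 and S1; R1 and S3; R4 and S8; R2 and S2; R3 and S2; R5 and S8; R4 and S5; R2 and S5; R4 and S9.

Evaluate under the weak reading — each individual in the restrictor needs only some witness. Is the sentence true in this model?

"it" takes "a sample" as antecedent — a donkey pronoun bound across the clause boundary.
Weak reading: every researcher r with some collected-sample has at least one collected-sample s such that labelled(r,s).
Per researcher: R1:✓  R2:✓  R3:✓  R4:✓  R5:✓
Every researcher in the restrictor has a witness.

True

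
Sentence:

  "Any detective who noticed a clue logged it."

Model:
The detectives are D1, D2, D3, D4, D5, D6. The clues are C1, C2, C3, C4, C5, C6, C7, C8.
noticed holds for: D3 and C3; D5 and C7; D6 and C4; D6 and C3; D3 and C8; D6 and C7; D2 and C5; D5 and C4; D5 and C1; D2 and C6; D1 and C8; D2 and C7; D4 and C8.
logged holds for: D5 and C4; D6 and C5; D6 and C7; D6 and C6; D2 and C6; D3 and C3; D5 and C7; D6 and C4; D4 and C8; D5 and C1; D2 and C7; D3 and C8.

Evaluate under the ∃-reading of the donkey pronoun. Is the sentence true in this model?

False

"it" takes "a clue" as antecedent — a donkey pronoun bound across the clause boundary.
Weak reading: every detective d with some noticed-clue has at least one noticed-clue c such that logged(d,c).
Per detective: D1:✗  D2:✓  D3:✓  D4:✓  D5:✓  D6:✓
D1 has no witness among its noticed-clues.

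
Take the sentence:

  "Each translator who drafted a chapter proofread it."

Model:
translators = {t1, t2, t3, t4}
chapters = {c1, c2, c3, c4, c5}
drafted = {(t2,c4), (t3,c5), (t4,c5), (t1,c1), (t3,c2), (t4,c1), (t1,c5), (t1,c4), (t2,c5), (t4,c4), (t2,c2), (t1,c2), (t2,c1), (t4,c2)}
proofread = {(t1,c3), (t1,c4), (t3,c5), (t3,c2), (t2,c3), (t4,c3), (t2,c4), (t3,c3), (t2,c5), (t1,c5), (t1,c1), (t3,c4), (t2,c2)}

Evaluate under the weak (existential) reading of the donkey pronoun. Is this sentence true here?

"it" takes "a chapter" as antecedent — a donkey pronoun bound across the clause boundary.
Weak reading: every translator t with some drafted-chapter has at least one drafted-chapter c such that proofread(t,c).
Per translator: t1:✓  t2:✓  t3:✓  t4:✗
t4 has no witness among its drafted-chapters.

False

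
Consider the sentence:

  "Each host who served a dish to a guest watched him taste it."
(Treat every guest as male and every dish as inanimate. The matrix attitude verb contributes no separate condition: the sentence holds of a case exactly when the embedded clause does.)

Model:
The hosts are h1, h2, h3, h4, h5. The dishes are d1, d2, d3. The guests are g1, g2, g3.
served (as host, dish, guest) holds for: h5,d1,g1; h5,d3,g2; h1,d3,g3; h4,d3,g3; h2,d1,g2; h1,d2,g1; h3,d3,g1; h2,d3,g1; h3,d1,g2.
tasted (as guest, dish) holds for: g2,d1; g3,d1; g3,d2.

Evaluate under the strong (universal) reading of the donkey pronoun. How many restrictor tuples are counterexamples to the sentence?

7

"him" takes "a guest" as antecedent and "it" takes "a dish"; both are donkey pronouns co-varying with the restrictor.
Strong reading: for every (h,d,g) with served(h,d,g), tasted(g,d).
Restrictor triples: (h1,d2,g1)→tasted(g1,d2) ✗  (h1,d3,g3)→tasted(g3,d3) ✗  (h2,d1,g2)→tasted(g2,d1) ✓  (h2,d3,g1)→tasted(g1,d3) ✗  (h3,d1,g2)→tasted(g2,d1) ✓  (h3,d3,g1)→tasted(g1,d3) ✗  (h4,d3,g3)→tasted(g3,d3) ✗  (h5,d1,g1)→tasted(g1,d1) ✗  (h5,d3,g2)→tasted(g2,d3) ✗
Counterexamples (restrictor triples failing the scope): 7.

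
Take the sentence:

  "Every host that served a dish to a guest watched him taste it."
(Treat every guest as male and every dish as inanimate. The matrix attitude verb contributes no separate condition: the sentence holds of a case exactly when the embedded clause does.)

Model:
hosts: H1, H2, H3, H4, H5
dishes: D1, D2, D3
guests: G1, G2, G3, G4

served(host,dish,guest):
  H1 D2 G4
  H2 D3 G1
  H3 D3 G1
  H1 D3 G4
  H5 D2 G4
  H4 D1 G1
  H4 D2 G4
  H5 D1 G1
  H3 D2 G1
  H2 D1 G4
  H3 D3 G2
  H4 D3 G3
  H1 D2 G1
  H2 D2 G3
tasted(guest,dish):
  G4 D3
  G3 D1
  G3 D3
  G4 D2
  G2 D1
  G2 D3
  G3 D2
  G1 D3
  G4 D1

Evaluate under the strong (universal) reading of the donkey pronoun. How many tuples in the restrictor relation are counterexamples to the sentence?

"him" takes "a guest" as antecedent and "it" takes "a dish"; both are donkey pronouns co-varying with the restrictor.
Strong reading: for every (h,d,g) with served(h,d,g), tasted(g,d).
Restrictor triples: (H1,D2,G1)→tasted(G1,D2) ✗  (H1,D2,G4)→tasted(G4,D2) ✓  (H1,D3,G4)→tasted(G4,D3) ✓  (H2,D1,G4)→tasted(G4,D1) ✓  (H2,D2,G3)→tasted(G3,D2) ✓  (H2,D3,G1)→tasted(G1,D3) ✓  (H3,D2,G1)→tasted(G1,D2) ✗  (H3,D3,G1)→tasted(G1,D3) ✓  (H3,D3,G2)→tasted(G2,D3) ✓  (H4,D1,G1)→tasted(G1,D1) ✗  (H4,D2,G4)→tasted(G4,D2) ✓  (H4,D3,G3)→tasted(G3,D3) ✓  (H5,D1,G1)→tasted(G1,D1) ✗  (H5,D2,G4)→tasted(G4,D2) ✓
Counterexamples (restrictor triples failing the scope): 4.

4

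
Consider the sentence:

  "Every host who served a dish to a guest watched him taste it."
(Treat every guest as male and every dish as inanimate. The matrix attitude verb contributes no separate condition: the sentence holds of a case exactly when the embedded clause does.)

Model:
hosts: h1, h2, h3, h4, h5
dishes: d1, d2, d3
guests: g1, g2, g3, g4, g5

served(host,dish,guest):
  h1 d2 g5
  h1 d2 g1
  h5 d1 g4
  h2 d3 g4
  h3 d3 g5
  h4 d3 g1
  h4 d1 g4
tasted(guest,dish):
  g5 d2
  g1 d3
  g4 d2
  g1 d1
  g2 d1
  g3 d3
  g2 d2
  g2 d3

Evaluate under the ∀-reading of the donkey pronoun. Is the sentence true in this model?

"him" takes "a guest" as antecedent and "it" takes "a dish"; both are donkey pronouns co-varying with the restrictor.
Strong reading: for every (h,d,g) with served(h,d,g), tasted(g,d).
Restrictor triples: (h1,d2,g1)→tasted(g1,d2) ✗  (h1,d2,g5)→tasted(g5,d2) ✓  (h2,d3,g4)→tasted(g4,d3) ✗  (h3,d3,g5)→tasted(g5,d3) ✗  (h4,d1,g4)→tasted(g4,d1) ✗  (h4,d3,g1)→tasted(g1,d3) ✓  (h5,d1,g4)→tasted(g4,d1) ✗
Counterexample: (h1,d2,g1) — tasted(g1,d2) does not hold.

False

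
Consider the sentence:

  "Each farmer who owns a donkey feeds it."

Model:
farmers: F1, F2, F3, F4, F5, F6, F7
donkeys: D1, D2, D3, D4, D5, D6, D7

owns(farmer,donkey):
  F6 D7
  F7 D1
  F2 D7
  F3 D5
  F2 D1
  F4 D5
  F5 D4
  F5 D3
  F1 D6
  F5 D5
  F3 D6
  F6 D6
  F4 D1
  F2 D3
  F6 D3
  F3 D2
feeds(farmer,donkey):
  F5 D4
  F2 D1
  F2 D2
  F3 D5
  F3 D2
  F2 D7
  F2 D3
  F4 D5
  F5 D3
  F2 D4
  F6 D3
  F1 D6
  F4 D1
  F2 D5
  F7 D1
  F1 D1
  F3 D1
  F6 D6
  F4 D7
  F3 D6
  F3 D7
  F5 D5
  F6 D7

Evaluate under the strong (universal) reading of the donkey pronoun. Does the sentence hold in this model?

"it" takes "a donkey" as antecedent — a donkey pronoun bound across the clause boundary.
Strong reading: for every (f,d) with owns(f,d), feeds(f,d).
Restrictor pairs: (F1,D6) ✓  (F2,D1) ✓  (F2,D3) ✓  (F2,D7) ✓  (F3,D2) ✓  (F3,D5) ✓  (F3,D6) ✓  (F4,D1) ✓  (F4,D5) ✓  (F5,D3) ✓  (F5,D4) ✓  (F5,D5) ✓  (F6,D3) ✓  (F6,D6) ✓  (F6,D7) ✓  (F7,D1) ✓
Every restrictor pair satisfies the scope.

True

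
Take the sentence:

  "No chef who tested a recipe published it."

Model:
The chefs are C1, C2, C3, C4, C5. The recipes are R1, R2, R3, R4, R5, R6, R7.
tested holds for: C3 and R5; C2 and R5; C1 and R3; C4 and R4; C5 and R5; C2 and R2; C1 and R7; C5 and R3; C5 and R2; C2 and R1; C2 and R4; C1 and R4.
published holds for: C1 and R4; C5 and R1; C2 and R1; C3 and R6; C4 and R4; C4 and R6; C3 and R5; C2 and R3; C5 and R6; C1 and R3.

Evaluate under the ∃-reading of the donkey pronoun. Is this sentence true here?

"it" takes "a recipe" as antecedent — a donkey pronoun bound across the clause boundary.
Truth condition: for no (c,r) with tested(c,r) does published(c,r) hold.
Restrictor pairs — does the scope hold? (C1,R3):holds  (C1,R4):holds  (C1,R7):fails  (C2,R1):holds  (C2,R2):fails  (C2,R4):fails  (C2,R5):fails  (C3,R5):holds  (C4,R4):holds  (C5,R2):fails  (C5,R3):fails  (C5,R5):fails
Scope holds for 5 pair(s), so the sentence is false.

False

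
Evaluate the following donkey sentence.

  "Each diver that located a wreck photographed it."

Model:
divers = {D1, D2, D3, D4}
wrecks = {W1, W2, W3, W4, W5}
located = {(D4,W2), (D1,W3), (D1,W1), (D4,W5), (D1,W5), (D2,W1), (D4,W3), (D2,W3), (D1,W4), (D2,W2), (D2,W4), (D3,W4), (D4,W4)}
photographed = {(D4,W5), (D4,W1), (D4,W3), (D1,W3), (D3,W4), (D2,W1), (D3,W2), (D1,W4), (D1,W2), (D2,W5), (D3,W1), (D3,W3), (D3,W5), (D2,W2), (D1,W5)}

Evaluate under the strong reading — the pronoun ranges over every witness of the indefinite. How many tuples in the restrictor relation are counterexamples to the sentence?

5

"it" takes "a wreck" as antecedent — a donkey pronoun bound across the clause boundary.
Strong reading: for every (d,w) with located(d,w), photographed(d,w).
Restrictor pairs: (D1,W1) ✗  (D1,W3) ✓  (D1,W4) ✓  (D1,W5) ✓  (D2,W1) ✓  (D2,W2) ✓  (D2,W3) ✗  (D2,W4) ✗  (D3,W4) ✓  (D4,W2) ✗  (D4,W3) ✓  (D4,W4) ✗  (D4,W5) ✓
Counterexamples (restrictor pairs failing the scope): 5.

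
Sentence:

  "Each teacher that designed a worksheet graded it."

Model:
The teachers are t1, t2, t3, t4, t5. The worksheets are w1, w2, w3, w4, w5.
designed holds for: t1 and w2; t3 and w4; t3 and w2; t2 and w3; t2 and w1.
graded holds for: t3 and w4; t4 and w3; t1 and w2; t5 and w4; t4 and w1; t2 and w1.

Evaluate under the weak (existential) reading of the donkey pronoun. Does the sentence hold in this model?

True

"it" takes "a worksheet" as antecedent — a donkey pronoun bound across the clause boundary.
Weak reading: every teacher t with some designed-worksheet has at least one designed-worksheet w such that graded(t,w).
Per teacher: t1:✓  t2:✓  t3:✓
Every teacher in the restrictor has a witness.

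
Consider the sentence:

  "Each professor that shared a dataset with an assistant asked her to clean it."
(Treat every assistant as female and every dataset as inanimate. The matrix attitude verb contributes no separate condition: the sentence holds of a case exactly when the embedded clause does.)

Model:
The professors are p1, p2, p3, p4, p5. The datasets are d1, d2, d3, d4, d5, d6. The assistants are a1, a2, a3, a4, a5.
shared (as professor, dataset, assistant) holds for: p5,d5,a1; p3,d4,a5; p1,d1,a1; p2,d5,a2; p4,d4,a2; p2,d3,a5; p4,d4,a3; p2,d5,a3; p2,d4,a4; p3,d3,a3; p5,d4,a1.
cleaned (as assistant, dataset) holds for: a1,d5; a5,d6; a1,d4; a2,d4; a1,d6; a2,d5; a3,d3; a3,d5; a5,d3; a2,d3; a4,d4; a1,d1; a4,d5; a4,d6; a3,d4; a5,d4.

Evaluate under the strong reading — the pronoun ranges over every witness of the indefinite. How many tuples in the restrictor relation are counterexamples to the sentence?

0

"her" takes "an assistant" as antecedent and "it" takes "a dataset"; both are donkey pronouns co-varying with the restrictor.
Strong reading: for every (p,d,a) with shared(p,d,a), cleaned(a,d).
Restrictor triples: (p1,d1,a1)→cleaned(a1,d1) ✓  (p2,d3,a5)→cleaned(a5,d3) ✓  (p2,d4,a4)→cleaned(a4,d4) ✓  (p2,d5,a2)→cleaned(a2,d5) ✓  (p2,d5,a3)→cleaned(a3,d5) ✓  (p3,d3,a3)→cleaned(a3,d3) ✓  (p3,d4,a5)→cleaned(a5,d4) ✓  (p4,d4,a2)→cleaned(a2,d4) ✓  (p4,d4,a3)→cleaned(a3,d4) ✓  (p5,d4,a1)→cleaned(a1,d4) ✓  (p5,d5,a1)→cleaned(a1,d5) ✓
Counterexamples (restrictor triples failing the scope): 0.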